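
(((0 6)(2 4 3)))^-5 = (0 6)(2 4 3)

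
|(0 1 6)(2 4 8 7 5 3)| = 6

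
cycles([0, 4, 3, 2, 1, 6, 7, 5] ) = (1 4)(2 3)(5 6 7)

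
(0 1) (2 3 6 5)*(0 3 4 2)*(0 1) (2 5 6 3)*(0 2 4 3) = (0 2 3) (1 4 5) 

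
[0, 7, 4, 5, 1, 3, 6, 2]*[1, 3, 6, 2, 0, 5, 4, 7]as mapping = [0→1, 1→7, 2→0, 3→5, 4→3, 5→2, 6→4, 7→6]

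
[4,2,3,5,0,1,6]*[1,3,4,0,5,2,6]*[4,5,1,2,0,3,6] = [3,0,4,1,5,2,6]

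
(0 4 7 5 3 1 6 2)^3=(0 5 6 4 3 2 7 1)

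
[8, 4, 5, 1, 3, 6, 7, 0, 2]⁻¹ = [7, 3, 8, 4, 1, 2, 5, 6, 0]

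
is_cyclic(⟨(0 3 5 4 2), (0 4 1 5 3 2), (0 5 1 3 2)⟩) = no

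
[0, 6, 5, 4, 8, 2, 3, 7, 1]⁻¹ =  [0, 8, 5, 6, 3, 2, 1, 7, 4]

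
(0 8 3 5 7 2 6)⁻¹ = (0 6 2 7 5 3 8)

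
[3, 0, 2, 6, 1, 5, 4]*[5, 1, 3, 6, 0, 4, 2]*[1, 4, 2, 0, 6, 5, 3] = [3, 5, 0, 2, 4, 6, 1]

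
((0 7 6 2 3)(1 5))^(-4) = (0 7 6 2 3)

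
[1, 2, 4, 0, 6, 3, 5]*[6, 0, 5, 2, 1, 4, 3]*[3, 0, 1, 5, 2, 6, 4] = [3, 6, 0, 4, 5, 1, 2]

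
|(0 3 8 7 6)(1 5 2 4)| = 20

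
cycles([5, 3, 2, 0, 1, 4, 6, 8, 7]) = (0 5 4 1 3)(7 8)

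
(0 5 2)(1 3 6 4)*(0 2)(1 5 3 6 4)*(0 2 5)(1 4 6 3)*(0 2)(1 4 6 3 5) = (0 4 2 1 5)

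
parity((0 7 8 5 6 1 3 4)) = odd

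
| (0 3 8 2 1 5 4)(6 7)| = 14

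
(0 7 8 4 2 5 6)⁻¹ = (0 6 5 2 4 8 7)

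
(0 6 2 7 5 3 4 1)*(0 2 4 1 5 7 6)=(1 2 6 4 5 3)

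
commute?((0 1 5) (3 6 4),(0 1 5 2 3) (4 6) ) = no:(0 1 5) (3 6 4)*(0 1 5 2 3) (4 6) = (0 5 1 2 3 4),(0 1 5 2 3) (4 6)*(0 1 5) (3 6 4) = (0 5 2 6 3 1) 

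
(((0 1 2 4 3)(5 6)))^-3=(0 2 3 1 4)(5 6)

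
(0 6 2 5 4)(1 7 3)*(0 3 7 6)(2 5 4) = (1 6 5 2 4 3)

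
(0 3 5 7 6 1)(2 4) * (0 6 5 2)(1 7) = (0 3 2 4)(1 6 7 5)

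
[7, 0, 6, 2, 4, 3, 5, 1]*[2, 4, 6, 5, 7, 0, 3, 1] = [1, 2, 3, 6, 7, 5, 0, 4] 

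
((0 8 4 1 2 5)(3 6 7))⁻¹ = (0 5 2 1 4 8)(3 7 6)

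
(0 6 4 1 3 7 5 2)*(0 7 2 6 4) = (0 4 1 3 2 7 5 6)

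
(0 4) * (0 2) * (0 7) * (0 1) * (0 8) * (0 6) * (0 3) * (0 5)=(0 4 2 7 1 8 6 3 5)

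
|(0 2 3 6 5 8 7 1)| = 8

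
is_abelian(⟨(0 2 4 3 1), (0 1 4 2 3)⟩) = no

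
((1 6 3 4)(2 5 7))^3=(1 4 3 6)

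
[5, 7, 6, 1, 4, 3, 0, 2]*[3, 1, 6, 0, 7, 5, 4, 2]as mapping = [0→5, 1→2, 2→4, 3→1, 4→7, 5→0, 6→3, 7→6]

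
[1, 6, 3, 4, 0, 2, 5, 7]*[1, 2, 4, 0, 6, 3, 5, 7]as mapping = [0→2, 1→5, 2→0, 3→6, 4→1, 5→4, 6→3, 7→7]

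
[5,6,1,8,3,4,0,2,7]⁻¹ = [6,2,7,4,5,0,1,8,3]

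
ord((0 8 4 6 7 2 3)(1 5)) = 14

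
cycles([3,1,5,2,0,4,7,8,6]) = (0 3 2 5 4) (6 7 8) 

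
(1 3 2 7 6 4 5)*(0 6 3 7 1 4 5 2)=(0 6 5 4 2 1 7 3)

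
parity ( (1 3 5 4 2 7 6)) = even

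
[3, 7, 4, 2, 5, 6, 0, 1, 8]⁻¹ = [6, 7, 3, 0, 2, 4, 5, 1, 8]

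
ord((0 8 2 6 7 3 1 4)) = 8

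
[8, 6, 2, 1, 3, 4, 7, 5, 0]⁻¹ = [8, 3, 2, 4, 5, 7, 1, 6, 0]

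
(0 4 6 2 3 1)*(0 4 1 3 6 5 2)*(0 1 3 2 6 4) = (0 3 2 4 5 6 1)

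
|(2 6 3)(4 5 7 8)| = 12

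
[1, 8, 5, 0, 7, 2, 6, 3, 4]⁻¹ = [3, 0, 5, 7, 8, 2, 6, 4, 1]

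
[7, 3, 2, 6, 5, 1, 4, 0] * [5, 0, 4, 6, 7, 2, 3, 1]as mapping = [0→1, 1→6, 2→4, 3→3, 4→2, 5→0, 6→7, 7→5]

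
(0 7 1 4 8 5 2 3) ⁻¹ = (0 3 2 5 8 4 1 7) 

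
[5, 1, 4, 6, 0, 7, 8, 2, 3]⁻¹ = [4, 1, 7, 8, 2, 0, 3, 5, 6]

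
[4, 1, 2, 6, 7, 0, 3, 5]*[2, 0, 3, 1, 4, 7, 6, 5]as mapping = [0→4, 1→0, 2→3, 3→6, 4→5, 5→2, 6→1, 7→7]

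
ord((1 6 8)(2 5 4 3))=12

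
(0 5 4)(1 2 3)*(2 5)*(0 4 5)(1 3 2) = (0 1)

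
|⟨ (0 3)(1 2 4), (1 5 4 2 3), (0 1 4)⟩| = 720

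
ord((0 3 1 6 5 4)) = 6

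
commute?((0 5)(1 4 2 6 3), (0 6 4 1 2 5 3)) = no:(0 5)(1 4 2 6 3)*(0 6 4 1 2 5 3) = (0 3 2 4 5 6), (0 6 4 1 2 5 3)*(0 5)(1 4 2 6 3) = (0 3 5 1 6 2)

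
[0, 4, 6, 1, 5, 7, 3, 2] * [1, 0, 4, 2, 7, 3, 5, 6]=[1, 7, 5, 0, 3, 6, 2, 4]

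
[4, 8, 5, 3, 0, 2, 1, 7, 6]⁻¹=[4, 6, 5, 3, 0, 2, 8, 7, 1]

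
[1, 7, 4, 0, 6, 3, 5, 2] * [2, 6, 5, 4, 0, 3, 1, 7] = [6, 7, 0, 2, 1, 4, 3, 5]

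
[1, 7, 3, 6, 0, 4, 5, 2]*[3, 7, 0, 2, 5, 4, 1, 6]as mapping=[0→7, 1→6, 2→2, 3→1, 4→3, 5→5, 6→4, 7→0]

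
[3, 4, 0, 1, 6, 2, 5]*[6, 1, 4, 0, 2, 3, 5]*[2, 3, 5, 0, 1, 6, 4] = [2, 5, 4, 3, 6, 1, 0]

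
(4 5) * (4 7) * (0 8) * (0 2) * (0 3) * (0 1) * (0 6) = (0 8 2 3 1 6)(4 5 7)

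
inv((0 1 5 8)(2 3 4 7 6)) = (0 8 5 1)(2 6 7 4 3)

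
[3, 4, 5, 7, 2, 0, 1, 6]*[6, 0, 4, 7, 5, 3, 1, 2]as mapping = [0→7, 1→5, 2→3, 3→2, 4→4, 5→6, 6→0, 7→1]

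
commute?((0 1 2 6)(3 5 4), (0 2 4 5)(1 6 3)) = no:(0 1 2 6)(3 5 4)*(0 2 4 5)(1 6 3) = (0 6 2 3)(1 4), (0 2 4 5)(1 6 3)*(0 1 2 6)(3 5 4) = (0 6 5 1)(2 3)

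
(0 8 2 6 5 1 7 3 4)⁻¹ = (0 4 3 7 1 5 6 2 8)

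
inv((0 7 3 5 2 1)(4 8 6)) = (0 1 2 5 3 7)(4 6 8)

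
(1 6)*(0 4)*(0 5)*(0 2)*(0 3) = (0 4 5 2 3)(1 6)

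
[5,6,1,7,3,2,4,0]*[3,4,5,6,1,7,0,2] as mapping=[0→7,1→0,2→4,3→2,4→6,5→5,6→1,7→3] 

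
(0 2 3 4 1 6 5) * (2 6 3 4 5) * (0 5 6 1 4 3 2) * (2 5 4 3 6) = (0 1 5 4 3 2 6)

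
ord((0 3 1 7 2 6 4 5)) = 8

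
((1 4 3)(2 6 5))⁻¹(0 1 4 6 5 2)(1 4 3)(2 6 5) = (0 4 3 5 2 6)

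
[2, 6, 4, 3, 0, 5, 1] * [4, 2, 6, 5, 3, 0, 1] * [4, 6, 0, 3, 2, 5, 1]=[1, 6, 3, 5, 2, 4, 0]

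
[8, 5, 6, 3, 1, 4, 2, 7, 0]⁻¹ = [8, 4, 6, 3, 5, 1, 2, 7, 0]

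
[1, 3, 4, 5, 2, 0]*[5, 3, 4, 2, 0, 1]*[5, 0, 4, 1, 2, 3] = [1, 4, 5, 0, 2, 3]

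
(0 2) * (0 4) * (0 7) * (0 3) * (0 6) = (0 2 4 7 3 6)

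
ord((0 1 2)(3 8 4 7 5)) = 15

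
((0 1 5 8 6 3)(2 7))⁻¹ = (0 3 6 8 5 1)(2 7)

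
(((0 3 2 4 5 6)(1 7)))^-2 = (0 5 2)(3 6 4)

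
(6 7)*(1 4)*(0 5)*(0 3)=(0 5 3)(1 4)(6 7)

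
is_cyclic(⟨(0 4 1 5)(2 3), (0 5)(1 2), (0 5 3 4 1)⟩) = no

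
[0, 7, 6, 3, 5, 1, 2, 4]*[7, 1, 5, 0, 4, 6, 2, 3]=[7, 3, 2, 0, 6, 1, 5, 4]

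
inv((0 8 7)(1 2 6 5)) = (0 7 8)(1 5 6 2)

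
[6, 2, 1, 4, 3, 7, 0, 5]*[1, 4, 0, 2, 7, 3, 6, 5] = [6, 0, 4, 7, 2, 5, 1, 3]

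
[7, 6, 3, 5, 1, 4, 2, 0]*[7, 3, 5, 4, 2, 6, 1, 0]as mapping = [0→0, 1→1, 2→4, 3→6, 4→3, 5→2, 6→5, 7→7]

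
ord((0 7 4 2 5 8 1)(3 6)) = 14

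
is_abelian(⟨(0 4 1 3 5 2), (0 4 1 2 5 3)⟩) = no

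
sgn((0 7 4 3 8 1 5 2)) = -1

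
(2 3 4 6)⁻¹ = (2 6 4 3)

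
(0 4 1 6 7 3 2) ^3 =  (0 6 2 1 3 4 7) 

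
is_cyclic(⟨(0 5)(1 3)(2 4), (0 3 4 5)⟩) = no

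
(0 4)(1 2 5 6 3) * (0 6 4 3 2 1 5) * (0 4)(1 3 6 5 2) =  (0 6 1 3 2 4 5)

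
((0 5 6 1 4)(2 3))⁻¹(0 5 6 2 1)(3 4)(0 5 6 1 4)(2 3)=(0 2)(1 3 4 5 6)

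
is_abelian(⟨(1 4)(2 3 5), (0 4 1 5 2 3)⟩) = no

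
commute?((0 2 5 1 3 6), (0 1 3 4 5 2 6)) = no:(0 2 5 1 3 6) * (0 1 3 4 5 2 6) = (0 6 1 4 5 3), (0 1 3 4 5 2 6) * (0 2 5 1 3 6) = (0 3 4 1 6 2)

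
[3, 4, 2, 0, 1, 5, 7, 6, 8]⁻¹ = [3, 4, 2, 0, 1, 5, 7, 6, 8]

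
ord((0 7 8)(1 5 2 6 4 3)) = 6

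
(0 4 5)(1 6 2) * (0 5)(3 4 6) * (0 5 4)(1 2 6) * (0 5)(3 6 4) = (0 1 6 4)(3 5)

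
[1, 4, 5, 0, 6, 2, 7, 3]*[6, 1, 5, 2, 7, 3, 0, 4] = [1, 7, 3, 6, 0, 5, 4, 2]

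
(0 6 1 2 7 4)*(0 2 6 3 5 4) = (0 3 5 4 2 7)(1 6)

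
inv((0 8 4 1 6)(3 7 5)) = (0 6 1 4 8)(3 5 7)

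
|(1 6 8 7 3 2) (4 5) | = 6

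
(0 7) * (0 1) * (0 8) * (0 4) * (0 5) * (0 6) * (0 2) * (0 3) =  (0 7 1 8 4 5 6 2 3) 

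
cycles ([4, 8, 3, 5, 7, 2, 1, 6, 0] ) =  (0 4 7 6 1 8)(2 3 5)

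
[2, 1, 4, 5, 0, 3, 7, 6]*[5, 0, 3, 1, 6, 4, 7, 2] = [3, 0, 6, 4, 5, 1, 2, 7]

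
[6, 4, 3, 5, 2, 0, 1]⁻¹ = [5, 6, 4, 2, 1, 3, 0]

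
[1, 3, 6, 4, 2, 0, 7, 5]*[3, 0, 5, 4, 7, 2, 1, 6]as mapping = [0→0, 1→4, 2→1, 3→7, 4→5, 5→3, 6→6, 7→2]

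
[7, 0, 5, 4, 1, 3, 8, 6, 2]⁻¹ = [1, 4, 8, 5, 3, 2, 7, 0, 6]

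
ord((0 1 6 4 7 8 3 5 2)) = 9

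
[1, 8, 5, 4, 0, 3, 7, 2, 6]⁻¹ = [4, 0, 7, 5, 3, 2, 8, 6, 1]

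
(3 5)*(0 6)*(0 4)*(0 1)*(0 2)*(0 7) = (0 6 4 1 2 7) (3 5) 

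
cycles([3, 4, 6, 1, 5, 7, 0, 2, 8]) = (0 3 1 4 5 7 2 6)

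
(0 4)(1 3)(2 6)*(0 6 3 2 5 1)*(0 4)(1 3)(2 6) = (1 6 5 3 4 2)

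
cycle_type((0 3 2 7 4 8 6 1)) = 8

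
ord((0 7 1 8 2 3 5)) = 7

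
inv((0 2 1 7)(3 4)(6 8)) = (0 7 1 2)(3 4)(6 8)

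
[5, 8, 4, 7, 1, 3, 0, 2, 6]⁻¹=[6, 4, 7, 5, 2, 0, 8, 3, 1]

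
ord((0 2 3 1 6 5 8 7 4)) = 9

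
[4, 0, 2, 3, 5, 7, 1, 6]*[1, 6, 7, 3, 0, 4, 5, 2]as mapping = [0→0, 1→1, 2→7, 3→3, 4→4, 5→2, 6→6, 7→5]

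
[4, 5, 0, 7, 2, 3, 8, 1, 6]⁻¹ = [2, 7, 4, 5, 0, 1, 8, 3, 6]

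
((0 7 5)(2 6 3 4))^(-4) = (0 5 7)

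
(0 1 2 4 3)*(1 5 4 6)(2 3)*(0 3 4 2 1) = (0 5 2 6)(1 4)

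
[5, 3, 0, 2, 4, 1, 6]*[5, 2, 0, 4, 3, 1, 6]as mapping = [0→1, 1→4, 2→5, 3→0, 4→3, 5→2, 6→6]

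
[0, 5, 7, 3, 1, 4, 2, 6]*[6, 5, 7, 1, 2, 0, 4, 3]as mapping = [0→6, 1→0, 2→3, 3→1, 4→5, 5→2, 6→7, 7→4]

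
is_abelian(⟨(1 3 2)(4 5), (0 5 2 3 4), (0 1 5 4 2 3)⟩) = no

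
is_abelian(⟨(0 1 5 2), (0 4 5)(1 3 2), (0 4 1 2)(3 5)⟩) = no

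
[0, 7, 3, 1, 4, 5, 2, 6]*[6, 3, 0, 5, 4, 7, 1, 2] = [6, 2, 5, 3, 4, 7, 0, 1]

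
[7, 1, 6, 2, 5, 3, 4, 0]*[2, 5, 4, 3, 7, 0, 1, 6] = [6, 5, 1, 4, 0, 3, 7, 2]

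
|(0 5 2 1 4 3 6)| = 7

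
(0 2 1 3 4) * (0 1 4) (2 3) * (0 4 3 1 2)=(0 1) (2 3 4) 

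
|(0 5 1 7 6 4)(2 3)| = 6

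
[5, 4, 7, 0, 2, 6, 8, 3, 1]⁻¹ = [3, 8, 4, 7, 1, 0, 5, 2, 6]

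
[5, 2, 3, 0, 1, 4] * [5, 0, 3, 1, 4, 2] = [2, 3, 1, 5, 0, 4]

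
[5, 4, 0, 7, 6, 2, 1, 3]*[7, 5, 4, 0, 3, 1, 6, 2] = [1, 3, 7, 2, 6, 4, 5, 0] 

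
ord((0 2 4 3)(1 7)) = 4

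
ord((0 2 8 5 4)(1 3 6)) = 15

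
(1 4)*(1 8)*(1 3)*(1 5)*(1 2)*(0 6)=(0 6)(1 4 8 3 5 2)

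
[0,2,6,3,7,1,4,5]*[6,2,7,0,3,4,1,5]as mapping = [0→6,1→7,2→1,3→0,4→5,5→2,6→3,7→4]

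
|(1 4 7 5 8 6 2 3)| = 8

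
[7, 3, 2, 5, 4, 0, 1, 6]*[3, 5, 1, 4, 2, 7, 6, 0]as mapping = [0→0, 1→4, 2→1, 3→7, 4→2, 5→3, 6→5, 7→6]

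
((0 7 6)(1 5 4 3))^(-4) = (0 6 7)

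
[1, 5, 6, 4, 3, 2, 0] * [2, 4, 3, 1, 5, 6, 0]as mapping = [0→4, 1→6, 2→0, 3→5, 4→1, 5→3, 6→2]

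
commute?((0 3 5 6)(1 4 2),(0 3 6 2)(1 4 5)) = no:(0 3 5 6)(1 4 2)*(0 3 6 2)(1 4 5) = (0 6 3 1 5 2 4),(0 3 6 2)(1 4 5)*(0 3 5 6)(1 4 2) = (0 5 4 6 1 2 3)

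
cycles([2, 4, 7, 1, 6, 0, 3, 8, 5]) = (0 2 7 8 5)(1 4 6 3)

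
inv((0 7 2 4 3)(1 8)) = (0 3 4 2 7)(1 8)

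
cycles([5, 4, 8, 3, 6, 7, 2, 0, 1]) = (0 5 7)(1 4 6 2 8)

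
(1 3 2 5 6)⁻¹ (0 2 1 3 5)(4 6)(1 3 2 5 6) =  (0 5 3 2 6)(1 4)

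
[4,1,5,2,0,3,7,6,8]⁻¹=[4,1,3,5,0,2,7,6,8]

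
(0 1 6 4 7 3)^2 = (0 6 7)(1 4 3)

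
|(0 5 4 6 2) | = 5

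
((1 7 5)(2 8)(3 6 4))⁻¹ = (1 5 7)(2 8)(3 4 6)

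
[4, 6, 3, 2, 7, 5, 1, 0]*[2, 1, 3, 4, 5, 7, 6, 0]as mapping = [0→5, 1→6, 2→4, 3→3, 4→0, 5→7, 6→1, 7→2]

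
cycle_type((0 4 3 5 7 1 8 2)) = 8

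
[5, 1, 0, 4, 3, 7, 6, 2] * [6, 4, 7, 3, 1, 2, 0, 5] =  [2, 4, 6, 1, 3, 5, 0, 7]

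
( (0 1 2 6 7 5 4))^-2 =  (0 5 6 1 4 7 2)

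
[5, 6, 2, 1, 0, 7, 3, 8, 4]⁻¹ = [4, 3, 2, 6, 8, 0, 1, 5, 7]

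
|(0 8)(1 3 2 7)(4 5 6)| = 12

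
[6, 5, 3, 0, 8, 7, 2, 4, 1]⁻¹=[3, 8, 6, 2, 7, 1, 0, 5, 4]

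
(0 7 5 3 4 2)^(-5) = (0 7 5 3 4 2)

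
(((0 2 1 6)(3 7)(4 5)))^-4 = ()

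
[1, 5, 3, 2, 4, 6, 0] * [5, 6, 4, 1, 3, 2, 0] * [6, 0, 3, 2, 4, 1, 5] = [5, 3, 0, 4, 2, 6, 1]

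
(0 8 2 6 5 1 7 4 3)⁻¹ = (0 3 4 7 1 5 6 2 8)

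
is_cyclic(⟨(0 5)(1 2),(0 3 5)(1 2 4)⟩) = no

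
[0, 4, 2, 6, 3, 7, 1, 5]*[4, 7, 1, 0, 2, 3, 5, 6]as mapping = [0→4, 1→2, 2→1, 3→5, 4→0, 5→6, 6→7, 7→3]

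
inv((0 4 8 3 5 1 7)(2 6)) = (0 7 1 5 3 8 4)(2 6)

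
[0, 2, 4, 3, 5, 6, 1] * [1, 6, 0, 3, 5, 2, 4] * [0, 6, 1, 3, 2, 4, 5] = [6, 0, 4, 3, 1, 2, 5]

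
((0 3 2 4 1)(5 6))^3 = (0 4 3 1 2)(5 6)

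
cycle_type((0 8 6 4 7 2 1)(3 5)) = 2.7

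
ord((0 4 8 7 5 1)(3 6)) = 6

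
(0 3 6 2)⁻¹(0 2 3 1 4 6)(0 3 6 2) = (0 6 1 4 2 3)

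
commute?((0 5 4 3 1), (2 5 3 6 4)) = no:(0 5 4 3 1)*(2 5 3 6 4) = (0 3 1)(2 5)(4 6), (2 5 3 6 4)*(0 5 4 3 1) = (0 5 1)(2 4)(3 6)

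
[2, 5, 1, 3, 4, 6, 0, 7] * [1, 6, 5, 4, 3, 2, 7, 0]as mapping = [0→5, 1→2, 2→6, 3→4, 4→3, 5→7, 6→1, 7→0]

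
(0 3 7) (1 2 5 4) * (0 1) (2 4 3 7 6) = (0 7 1 4) (2 5 3 6) 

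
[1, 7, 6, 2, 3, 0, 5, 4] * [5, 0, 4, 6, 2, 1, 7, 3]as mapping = [0→0, 1→3, 2→7, 3→4, 4→6, 5→5, 6→1, 7→2]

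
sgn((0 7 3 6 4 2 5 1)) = -1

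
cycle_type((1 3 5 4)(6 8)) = 2.4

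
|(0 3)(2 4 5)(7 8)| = 6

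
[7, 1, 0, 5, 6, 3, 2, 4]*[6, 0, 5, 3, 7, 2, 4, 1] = [1, 0, 6, 2, 4, 3, 5, 7]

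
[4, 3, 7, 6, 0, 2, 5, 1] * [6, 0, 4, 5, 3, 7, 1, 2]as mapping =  [0→3, 1→5, 2→2, 3→1, 4→6, 5→4, 6→7, 7→0]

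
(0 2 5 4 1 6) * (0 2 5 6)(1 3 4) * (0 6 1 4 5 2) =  (0 2 1 6)(3 5 4)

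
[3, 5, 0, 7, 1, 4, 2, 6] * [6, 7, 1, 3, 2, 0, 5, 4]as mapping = [0→3, 1→0, 2→6, 3→4, 4→7, 5→2, 6→1, 7→5]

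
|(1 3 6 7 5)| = 5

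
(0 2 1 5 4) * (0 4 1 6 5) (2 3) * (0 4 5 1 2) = (0 3) (1 4 5 2 6) 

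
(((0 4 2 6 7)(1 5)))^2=(0 2 7 4 6)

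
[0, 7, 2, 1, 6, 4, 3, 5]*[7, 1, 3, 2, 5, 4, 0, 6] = [7, 6, 3, 1, 0, 5, 2, 4] 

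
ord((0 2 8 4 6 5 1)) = 7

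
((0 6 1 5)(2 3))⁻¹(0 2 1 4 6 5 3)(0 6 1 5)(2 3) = (0 2 6 3 5 4 1)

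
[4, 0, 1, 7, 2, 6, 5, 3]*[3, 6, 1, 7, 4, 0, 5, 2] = [4, 3, 6, 2, 1, 5, 0, 7]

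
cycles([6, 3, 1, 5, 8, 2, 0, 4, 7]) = (0 6)(1 3 5 2)(4 8 7)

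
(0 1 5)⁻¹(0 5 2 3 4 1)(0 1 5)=(0 2 3 4 5 1)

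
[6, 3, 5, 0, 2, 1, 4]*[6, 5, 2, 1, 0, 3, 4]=[4, 1, 3, 6, 2, 5, 0]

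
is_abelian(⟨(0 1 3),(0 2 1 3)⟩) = no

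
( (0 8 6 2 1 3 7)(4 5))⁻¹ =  (0 7 3 1 2 6 8)(4 5)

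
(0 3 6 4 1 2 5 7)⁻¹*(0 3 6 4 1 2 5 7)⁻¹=(0 5 1 6)(2 4 3 7)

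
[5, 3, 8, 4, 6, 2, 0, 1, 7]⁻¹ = [6, 7, 5, 1, 3, 0, 4, 8, 2]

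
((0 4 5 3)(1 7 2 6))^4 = ()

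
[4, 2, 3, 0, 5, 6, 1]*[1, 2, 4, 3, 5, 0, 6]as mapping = [0→5, 1→4, 2→3, 3→1, 4→0, 5→6, 6→2]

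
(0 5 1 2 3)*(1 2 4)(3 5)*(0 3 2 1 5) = (0 2)(1 4 5)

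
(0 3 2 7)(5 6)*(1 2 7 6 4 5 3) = (0 1 2 6 3 7)(4 5)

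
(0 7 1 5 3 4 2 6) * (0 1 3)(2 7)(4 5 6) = (0 2 4 7 3 5)(1 6)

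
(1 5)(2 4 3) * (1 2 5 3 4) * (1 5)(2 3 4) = (1 4 2 5 3)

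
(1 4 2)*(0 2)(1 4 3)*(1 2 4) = (0 4)(1 3 2)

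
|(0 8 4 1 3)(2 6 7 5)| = 20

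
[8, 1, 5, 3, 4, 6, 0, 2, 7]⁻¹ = [6, 1, 7, 3, 4, 2, 5, 8, 0]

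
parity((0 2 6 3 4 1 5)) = even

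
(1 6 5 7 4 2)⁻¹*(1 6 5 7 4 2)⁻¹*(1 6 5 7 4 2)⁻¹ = (1 7)(2 5)(4 6)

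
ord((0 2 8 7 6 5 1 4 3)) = 9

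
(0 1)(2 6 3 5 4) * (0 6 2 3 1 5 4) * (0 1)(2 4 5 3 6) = (0 3 5 1 2 4 6)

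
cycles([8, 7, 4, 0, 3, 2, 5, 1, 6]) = (0 8 6 5 2 4 3)(1 7)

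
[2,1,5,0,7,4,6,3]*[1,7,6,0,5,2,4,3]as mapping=[0→6,1→7,2→2,3→1,4→3,5→5,6→4,7→0]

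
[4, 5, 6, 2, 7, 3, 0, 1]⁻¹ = [6, 7, 3, 5, 0, 1, 2, 4]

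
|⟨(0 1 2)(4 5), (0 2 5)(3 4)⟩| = 720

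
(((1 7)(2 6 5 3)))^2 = (2 5)(3 6)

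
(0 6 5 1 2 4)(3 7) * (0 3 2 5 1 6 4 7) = (0 4 3)(1 5 6)(2 7)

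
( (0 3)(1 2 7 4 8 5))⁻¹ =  (0 3)(1 5 8 4 7 2)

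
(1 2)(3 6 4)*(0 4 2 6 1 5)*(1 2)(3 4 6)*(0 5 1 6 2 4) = (0 2 1 3 4)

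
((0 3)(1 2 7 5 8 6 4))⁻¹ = (0 3)(1 4 6 8 5 7 2)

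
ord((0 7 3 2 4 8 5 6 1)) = 9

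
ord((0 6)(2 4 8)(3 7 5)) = 6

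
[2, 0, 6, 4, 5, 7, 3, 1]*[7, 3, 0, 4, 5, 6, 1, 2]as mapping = [0→0, 1→7, 2→1, 3→5, 4→6, 5→2, 6→4, 7→3]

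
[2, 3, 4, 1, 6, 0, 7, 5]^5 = [5, 3, 0, 1, 2, 7, 4, 6]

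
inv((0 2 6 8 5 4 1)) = (0 1 4 5 8 6 2)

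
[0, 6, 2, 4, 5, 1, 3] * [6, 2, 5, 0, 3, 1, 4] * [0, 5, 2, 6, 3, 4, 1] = [1, 3, 4, 6, 5, 2, 0]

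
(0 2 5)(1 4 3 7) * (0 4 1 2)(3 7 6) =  (2 5 4 7)(3 6)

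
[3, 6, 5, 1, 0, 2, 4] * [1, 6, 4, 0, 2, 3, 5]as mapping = [0→0, 1→5, 2→3, 3→6, 4→1, 5→4, 6→2]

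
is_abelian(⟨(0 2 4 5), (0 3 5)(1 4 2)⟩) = no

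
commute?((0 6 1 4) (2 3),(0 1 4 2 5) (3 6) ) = no:(0 6 1 4) (2 3)*(0 1 4 2 5) (3 6) = (0 3 5) (1 2 6 4),(0 1 4 2 5) (3 6)*(0 6 1 4) (2 3) = (0 4 3 1) (2 5 6) 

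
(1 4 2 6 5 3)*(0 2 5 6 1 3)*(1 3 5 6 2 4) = (0 4 6 2 3 5)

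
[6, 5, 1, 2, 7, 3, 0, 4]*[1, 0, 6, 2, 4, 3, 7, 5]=[7, 3, 0, 6, 5, 2, 1, 4]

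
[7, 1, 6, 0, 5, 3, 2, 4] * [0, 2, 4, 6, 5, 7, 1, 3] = [3, 2, 1, 0, 7, 6, 4, 5] 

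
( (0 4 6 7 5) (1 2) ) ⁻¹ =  (0 5 7 6 4) (1 2) 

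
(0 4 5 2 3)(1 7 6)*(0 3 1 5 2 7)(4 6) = (0 6 5 7 4 2 1)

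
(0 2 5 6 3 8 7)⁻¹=(0 7 8 3 6 5 2)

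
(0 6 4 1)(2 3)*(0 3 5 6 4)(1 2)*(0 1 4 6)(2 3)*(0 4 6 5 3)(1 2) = (0 5 4)(2 3 6)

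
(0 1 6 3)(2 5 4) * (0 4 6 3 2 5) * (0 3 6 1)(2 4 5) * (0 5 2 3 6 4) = (0 5 1 4 3 2 6)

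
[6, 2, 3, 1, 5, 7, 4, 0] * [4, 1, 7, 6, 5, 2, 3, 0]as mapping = [0→3, 1→7, 2→6, 3→1, 4→2, 5→0, 6→5, 7→4]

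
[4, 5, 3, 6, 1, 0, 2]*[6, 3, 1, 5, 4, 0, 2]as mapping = [0→4, 1→0, 2→5, 3→2, 4→3, 5→6, 6→1]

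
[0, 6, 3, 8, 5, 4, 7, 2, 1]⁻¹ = [0, 8, 7, 2, 5, 4, 1, 6, 3]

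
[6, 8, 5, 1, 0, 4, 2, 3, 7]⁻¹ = [4, 3, 6, 7, 5, 2, 0, 8, 1]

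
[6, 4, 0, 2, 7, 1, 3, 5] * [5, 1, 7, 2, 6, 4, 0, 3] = [0, 6, 5, 7, 3, 1, 2, 4]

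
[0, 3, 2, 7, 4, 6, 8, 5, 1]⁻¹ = [0, 8, 2, 1, 4, 7, 5, 3, 6]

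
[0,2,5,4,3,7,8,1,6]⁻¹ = [0,7,1,4,3,2,8,5,6]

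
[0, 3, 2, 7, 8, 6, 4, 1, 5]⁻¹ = [0, 7, 2, 1, 6, 8, 5, 3, 4]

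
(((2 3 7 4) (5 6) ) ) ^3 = (2 4 7 3) (5 6) 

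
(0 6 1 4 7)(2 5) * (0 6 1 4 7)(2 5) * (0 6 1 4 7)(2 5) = (0 4 6 7 1)(2 5)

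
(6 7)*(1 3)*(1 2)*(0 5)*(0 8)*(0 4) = (0 5 8 4)(1 3 2)(6 7)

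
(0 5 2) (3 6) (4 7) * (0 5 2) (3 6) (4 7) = (0 2 5) 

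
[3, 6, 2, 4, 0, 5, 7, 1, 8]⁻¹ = [4, 7, 2, 0, 3, 5, 1, 6, 8]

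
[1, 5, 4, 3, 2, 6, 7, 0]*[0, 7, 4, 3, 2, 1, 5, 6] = [7, 1, 2, 3, 4, 5, 6, 0]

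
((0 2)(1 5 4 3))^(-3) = (0 2)(1 5 4 3)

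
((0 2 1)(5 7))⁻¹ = (0 1 2)(5 7)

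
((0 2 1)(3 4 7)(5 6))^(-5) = (0 2 1)(3 4 7)(5 6)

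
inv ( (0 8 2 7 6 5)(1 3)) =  (0 5 6 7 2 8)(1 3)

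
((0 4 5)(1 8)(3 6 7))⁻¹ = (0 5 4)(1 8)(3 7 6)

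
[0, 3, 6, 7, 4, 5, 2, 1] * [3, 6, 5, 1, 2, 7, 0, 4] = [3, 1, 0, 4, 2, 7, 5, 6]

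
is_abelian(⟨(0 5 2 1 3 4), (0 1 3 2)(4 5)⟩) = no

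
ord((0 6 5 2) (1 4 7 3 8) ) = 20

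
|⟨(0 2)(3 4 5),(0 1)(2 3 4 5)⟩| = 720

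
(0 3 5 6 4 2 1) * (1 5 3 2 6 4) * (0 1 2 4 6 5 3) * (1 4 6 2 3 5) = (0 6 3)(1 4)(2 5)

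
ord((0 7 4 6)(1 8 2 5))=4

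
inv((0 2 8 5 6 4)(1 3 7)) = (0 4 6 5 8 2)(1 7 3)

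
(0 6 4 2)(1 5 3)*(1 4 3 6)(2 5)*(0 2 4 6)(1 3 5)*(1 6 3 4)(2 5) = (0 4 6 2 5)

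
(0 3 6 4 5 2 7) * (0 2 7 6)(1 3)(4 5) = (0 1 3)(2 6 5 7)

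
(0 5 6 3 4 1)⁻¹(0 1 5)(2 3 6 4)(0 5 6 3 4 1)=(0 6 5)(1 2 4 3)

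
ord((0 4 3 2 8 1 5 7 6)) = 9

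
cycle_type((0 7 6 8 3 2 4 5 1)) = 9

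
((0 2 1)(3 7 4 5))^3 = (3 5 4 7)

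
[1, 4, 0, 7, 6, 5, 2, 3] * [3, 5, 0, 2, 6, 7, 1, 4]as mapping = [0→5, 1→6, 2→3, 3→4, 4→1, 5→7, 6→0, 7→2]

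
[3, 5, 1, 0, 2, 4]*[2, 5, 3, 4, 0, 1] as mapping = [0→4, 1→1, 2→5, 3→2, 4→3, 5→0] 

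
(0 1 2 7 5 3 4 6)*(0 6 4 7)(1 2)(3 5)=(0 2)(3 7)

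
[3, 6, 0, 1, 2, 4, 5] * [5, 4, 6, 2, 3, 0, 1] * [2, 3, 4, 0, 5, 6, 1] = [4, 3, 6, 5, 1, 0, 2]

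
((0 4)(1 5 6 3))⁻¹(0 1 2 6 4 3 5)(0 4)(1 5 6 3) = (0 1 6 4 5 2 3)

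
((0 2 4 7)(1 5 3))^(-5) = (0 7 4 2)(1 5 3)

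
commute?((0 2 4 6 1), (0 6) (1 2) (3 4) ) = no:(0 2 4 6 1) * (0 6) (1 2) (3 4) = (0 1 6 2 3 4), (0 6) (1 2) (3 4) * (0 2 4 6 1) = (0 1 4 3 6 2) 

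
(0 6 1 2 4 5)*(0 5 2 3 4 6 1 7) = (0 1 3 4 2 6 7)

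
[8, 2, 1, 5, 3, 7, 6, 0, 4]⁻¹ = [7, 2, 1, 4, 8, 3, 6, 5, 0]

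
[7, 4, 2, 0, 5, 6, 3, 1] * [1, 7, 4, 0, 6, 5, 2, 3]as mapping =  [0→3, 1→6, 2→4, 3→1, 4→5, 5→2, 6→0, 7→7]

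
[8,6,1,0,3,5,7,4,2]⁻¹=[3,2,8,4,7,5,1,6,0]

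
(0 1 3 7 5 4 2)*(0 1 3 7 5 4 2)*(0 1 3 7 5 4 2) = (0 7 2 3 4 1 5)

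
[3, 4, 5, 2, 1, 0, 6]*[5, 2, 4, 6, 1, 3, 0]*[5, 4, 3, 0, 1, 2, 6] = [6, 4, 0, 1, 3, 2, 5]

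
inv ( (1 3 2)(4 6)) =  (1 2 3)(4 6)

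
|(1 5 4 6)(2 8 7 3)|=4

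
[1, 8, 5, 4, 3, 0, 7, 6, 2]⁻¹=[5, 0, 8, 4, 3, 2, 7, 6, 1]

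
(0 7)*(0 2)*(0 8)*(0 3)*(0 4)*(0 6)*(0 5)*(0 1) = (0 7 2 8 3 4 6 5 1) 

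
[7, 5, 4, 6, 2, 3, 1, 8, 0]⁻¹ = [8, 6, 4, 5, 2, 1, 3, 0, 7]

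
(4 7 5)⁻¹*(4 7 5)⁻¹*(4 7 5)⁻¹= ()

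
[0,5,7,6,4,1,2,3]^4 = [0,1,2,3,4,5,6,7]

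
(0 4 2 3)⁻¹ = (0 3 2 4)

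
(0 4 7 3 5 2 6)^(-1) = (0 6 2 5 3 7 4)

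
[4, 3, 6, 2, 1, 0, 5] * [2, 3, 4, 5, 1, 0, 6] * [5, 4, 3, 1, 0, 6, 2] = [4, 6, 2, 0, 1, 3, 5]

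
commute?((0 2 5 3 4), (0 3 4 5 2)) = no:(0 2 5 3 4)*(0 3 4 5 2) = (3 5 4), (0 3 4 5 2)*(0 2 5 3 4) = (0 4 3)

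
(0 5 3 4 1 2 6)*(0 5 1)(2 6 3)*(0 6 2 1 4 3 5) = (0 4 6)(1 2 5)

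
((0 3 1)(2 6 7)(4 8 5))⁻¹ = (0 1 3)(2 7 6)(4 5 8)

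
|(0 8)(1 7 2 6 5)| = 10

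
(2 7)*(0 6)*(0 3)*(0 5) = (0 6 3 5)(2 7)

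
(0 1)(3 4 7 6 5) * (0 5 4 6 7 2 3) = (0 1 5)(2 3 6 4)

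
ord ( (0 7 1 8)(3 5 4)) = 12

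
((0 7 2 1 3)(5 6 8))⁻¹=(0 3 1 2 7)(5 8 6)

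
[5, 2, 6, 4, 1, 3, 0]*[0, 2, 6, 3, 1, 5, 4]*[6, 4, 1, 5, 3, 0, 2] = [0, 2, 3, 4, 1, 5, 6]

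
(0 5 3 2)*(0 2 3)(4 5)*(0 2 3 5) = (0 4)(2 3 5)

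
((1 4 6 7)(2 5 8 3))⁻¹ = (1 7 6 4)(2 3 8 5)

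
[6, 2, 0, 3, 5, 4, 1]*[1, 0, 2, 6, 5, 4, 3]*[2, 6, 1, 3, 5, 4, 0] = [3, 1, 6, 0, 5, 4, 2]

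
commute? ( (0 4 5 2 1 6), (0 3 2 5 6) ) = no: (0 4 5 2 1 6)*(0 3 2 5 6) = (0 4 6 3 2 1), (0 3 2 5 6)*(0 4 5 2 1 6) = (0 3 1 6 4 5) 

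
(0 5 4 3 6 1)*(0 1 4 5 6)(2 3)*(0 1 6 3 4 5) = (0 3 1 6 5)(2 4)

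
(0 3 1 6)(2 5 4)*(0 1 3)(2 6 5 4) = (1 5 2 4 6)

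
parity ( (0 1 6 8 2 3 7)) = even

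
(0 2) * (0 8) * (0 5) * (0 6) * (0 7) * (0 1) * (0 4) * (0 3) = (0 2 8 5 6 7 1 4 3)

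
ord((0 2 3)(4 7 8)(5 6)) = 6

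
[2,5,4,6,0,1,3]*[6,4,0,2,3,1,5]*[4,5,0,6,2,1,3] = [4,5,6,1,3,2,0]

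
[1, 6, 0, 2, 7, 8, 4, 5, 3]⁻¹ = [2, 0, 3, 8, 6, 7, 1, 4, 5]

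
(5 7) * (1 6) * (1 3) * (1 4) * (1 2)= (1 6 3 4 2)(5 7)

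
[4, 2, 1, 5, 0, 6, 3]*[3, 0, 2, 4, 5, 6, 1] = [5, 2, 0, 6, 3, 1, 4]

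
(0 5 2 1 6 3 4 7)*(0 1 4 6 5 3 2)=(0 3 6 2 4 7 1 5)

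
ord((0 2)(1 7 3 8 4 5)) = 6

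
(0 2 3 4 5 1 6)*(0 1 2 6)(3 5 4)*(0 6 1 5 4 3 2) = (0 1 6 5)(2 4 3)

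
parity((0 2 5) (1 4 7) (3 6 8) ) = even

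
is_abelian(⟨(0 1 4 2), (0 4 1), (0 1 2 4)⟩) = no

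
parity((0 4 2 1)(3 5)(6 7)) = odd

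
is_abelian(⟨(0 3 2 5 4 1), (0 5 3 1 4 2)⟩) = no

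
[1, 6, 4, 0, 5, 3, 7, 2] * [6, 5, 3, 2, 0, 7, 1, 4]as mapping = [0→5, 1→1, 2→0, 3→6, 4→7, 5→2, 6→4, 7→3]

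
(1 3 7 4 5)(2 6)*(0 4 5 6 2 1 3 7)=(0 4 6 1 7 5 3)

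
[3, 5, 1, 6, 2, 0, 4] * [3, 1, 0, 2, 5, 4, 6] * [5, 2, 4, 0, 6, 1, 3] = [4, 6, 2, 3, 5, 0, 1] 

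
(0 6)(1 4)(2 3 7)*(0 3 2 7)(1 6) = (0 1 4 6 3)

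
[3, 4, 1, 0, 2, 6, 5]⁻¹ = [3, 2, 4, 0, 1, 6, 5]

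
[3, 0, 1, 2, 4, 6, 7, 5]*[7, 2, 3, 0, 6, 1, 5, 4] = [0, 7, 2, 3, 6, 5, 4, 1]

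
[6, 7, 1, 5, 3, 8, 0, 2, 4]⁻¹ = [6, 2, 7, 4, 8, 3, 0, 1, 5]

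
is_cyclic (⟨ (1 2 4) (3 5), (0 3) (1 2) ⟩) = no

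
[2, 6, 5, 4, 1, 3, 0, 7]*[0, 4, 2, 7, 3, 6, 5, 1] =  [2, 5, 6, 3, 4, 7, 0, 1]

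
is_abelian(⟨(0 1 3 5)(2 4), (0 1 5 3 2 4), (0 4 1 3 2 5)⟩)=no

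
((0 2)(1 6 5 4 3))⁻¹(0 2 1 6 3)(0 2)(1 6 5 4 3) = (0 6 5 1 2)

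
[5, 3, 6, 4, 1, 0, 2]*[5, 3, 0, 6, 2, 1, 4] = [1, 6, 4, 2, 3, 5, 0]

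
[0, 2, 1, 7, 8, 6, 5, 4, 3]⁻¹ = [0, 2, 1, 8, 7, 6, 5, 3, 4]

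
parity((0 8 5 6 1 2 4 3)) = odd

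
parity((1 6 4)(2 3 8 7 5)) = even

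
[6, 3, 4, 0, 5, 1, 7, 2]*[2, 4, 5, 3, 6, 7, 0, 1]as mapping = [0→0, 1→3, 2→6, 3→2, 4→7, 5→4, 6→1, 7→5]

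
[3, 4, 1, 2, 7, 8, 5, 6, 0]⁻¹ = [8, 2, 3, 0, 1, 6, 7, 4, 5]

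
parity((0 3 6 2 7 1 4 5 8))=even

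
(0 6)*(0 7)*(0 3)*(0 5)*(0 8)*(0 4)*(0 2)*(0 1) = (0 6 7 3 5 8 4 2 1) 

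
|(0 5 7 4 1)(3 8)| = 10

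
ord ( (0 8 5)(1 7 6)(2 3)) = 6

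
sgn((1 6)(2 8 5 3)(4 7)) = -1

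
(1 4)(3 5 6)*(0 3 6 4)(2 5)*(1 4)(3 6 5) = (0 6 5 1)(2 3)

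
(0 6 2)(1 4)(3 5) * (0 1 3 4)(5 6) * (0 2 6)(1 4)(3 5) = (0 3)(1 2 4 5)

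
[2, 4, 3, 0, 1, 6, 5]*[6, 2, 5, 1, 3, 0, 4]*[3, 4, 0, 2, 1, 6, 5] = [6, 2, 4, 5, 0, 1, 3]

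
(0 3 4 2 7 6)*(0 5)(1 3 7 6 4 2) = (0 7 4 1 3 2 6 5)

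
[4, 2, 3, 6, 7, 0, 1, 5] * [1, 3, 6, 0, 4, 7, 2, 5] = [4, 6, 0, 2, 5, 1, 3, 7]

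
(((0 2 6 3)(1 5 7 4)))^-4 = ()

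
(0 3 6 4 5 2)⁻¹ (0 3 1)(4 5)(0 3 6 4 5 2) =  (1 3 6)(2 5)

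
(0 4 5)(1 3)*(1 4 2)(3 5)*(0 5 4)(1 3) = (0 2 3)(1 4)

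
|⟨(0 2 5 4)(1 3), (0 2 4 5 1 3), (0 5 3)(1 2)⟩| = 720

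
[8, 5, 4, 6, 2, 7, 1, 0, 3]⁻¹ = [7, 6, 4, 8, 2, 1, 3, 5, 0]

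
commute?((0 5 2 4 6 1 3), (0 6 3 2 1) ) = no:(0 5 2 4 6 1 3)*(0 6 3 2 1) = (0 5 1 2 4 3 6), (0 6 3 2 1)*(0 5 2 4 6 1 3) = (0 1 5 2 3 4 6) 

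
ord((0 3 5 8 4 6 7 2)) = 8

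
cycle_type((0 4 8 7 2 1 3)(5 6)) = 2.7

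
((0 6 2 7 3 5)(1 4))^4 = (0 3 2)(5 7 6)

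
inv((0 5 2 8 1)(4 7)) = (0 1 8 2 5)(4 7)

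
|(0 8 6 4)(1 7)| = 4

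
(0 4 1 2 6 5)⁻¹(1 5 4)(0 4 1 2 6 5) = (0 1 2)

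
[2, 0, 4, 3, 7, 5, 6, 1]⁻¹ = [1, 7, 0, 3, 2, 5, 6, 4]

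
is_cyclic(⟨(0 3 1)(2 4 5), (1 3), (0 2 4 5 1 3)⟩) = no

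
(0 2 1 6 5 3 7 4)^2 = (0 1 5 7)(2 6 3 4)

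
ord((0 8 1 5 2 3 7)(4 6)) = 14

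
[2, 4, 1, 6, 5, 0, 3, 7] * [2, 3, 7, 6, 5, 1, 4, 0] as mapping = [0→7, 1→5, 2→3, 3→4, 4→1, 5→2, 6→6, 7→0] 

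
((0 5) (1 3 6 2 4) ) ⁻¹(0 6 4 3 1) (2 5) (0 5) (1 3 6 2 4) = (0 4) (1 6 3 5 2) 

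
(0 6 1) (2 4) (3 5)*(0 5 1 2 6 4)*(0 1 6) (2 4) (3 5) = (0 2 1 3 6 4) 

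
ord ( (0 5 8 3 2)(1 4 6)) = 15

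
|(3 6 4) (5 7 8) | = 3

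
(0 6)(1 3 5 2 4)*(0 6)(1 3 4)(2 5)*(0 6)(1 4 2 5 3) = (0 6)(1 2 4)(3 5)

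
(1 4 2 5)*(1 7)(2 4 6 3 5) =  (1 6 3 5 7)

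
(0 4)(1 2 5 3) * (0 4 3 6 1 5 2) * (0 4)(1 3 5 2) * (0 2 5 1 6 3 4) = (0 1)(2 6 4)(3 5)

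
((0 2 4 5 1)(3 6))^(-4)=(0 2 4 5 1)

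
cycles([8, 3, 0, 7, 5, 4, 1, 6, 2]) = (0 8 2)(1 3 7 6)(4 5)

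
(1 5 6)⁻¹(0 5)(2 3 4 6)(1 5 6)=(0 6)(1 2 3 4)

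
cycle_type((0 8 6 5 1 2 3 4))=8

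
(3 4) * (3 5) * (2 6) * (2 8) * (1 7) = (1 7) (2 6 8) (3 4 5) 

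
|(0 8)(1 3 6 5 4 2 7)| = 14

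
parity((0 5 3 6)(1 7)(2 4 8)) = even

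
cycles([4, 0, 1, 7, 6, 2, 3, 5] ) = (0 4 6 3 7 5 2 1)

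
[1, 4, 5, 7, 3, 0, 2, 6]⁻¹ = [5, 0, 6, 4, 1, 2, 7, 3]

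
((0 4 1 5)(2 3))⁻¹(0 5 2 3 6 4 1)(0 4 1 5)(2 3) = (0 3 2 6 1 5 4)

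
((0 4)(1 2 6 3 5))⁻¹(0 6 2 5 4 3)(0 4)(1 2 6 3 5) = (0 5 4 3 6 1)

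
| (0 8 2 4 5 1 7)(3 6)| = 14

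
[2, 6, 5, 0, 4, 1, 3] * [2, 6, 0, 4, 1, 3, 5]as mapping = [0→0, 1→5, 2→3, 3→2, 4→1, 5→6, 6→4]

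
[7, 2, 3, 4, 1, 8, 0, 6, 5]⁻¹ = [6, 4, 1, 2, 3, 8, 7, 0, 5]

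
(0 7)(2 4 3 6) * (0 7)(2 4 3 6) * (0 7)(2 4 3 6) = (0 7)(2 6 3 4)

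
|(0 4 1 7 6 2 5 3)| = 8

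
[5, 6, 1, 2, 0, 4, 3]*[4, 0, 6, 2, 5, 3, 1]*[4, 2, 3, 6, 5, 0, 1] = [6, 2, 4, 1, 5, 0, 3]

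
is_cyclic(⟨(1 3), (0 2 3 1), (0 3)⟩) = no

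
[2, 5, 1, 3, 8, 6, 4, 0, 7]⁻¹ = [7, 2, 0, 3, 6, 1, 5, 8, 4]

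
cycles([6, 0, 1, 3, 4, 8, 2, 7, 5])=(0 6 2 1)(5 8)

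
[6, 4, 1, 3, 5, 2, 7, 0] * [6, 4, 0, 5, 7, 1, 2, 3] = [2, 7, 4, 5, 1, 0, 3, 6]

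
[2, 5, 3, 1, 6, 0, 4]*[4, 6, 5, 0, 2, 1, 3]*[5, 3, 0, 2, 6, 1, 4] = [1, 3, 5, 4, 2, 6, 0]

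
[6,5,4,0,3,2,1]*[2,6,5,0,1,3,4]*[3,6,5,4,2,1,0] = [2,4,6,5,3,1,0]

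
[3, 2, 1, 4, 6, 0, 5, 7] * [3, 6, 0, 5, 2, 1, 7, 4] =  [5, 0, 6, 2, 7, 3, 1, 4]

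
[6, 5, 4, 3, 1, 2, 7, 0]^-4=[7, 1, 2, 3, 4, 5, 0, 6]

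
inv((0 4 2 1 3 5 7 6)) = (0 6 7 5 3 1 2 4)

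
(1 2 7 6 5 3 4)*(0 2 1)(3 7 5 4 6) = (0 2 5 7 3 6 4)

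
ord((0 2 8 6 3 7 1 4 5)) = 9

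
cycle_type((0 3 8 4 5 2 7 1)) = 8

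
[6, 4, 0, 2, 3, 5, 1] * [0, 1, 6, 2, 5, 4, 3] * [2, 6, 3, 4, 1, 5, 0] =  [4, 5, 2, 0, 3, 1, 6]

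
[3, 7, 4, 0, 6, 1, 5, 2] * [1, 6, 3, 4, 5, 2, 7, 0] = [4, 0, 5, 1, 7, 6, 2, 3]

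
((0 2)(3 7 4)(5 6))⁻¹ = (0 2)(3 4 7)(5 6)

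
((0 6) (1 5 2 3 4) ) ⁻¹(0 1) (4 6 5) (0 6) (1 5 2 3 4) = (0 2 1) (5 6) 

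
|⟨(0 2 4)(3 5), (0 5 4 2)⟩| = 120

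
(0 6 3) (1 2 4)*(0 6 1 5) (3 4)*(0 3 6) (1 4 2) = (0 4 5 3) (2 6) 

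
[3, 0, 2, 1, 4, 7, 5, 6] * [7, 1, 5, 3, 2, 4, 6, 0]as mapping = [0→3, 1→7, 2→5, 3→1, 4→2, 5→0, 6→4, 7→6]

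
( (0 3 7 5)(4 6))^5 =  (0 3 7 5)(4 6)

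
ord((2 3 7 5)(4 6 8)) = 12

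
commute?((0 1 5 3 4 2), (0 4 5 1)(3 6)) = no:(0 1 5 3 4 2) * (0 4 5 1)(3 6) = (2 4)(3 5 6), (0 4 5 1)(3 6) * (0 1 5 3 4 2) = (0 2)(3 6 4)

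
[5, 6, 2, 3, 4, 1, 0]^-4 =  [0, 1, 2, 3, 4, 5, 6]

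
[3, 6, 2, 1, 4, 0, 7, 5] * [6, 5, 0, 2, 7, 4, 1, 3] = [2, 1, 0, 5, 7, 6, 3, 4]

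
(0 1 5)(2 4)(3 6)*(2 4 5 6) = (0 1 6 3 2 5)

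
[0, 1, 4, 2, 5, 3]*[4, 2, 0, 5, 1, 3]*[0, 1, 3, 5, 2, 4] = [2, 3, 1, 0, 5, 4]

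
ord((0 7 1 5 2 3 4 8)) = 8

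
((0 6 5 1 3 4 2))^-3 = (0 3 6 4 5 2 1)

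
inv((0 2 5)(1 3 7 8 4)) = (0 5 2)(1 4 8 7 3)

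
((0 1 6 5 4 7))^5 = (0 7 4 5 6 1)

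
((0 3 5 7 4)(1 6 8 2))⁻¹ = (0 4 7 5 3)(1 2 8 6)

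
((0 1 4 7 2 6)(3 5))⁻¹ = (0 6 2 7 4 1)(3 5)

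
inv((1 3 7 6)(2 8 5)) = (1 6 7 3)(2 5 8)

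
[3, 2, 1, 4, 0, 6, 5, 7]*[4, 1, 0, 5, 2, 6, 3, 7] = [5, 0, 1, 2, 4, 3, 6, 7]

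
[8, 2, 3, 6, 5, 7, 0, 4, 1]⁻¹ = [6, 8, 1, 2, 7, 4, 3, 5, 0]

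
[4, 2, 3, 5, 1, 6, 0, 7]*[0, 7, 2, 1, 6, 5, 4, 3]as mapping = [0→6, 1→2, 2→1, 3→5, 4→7, 5→4, 6→0, 7→3]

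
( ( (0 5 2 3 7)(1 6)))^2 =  (0 2 7 5 3)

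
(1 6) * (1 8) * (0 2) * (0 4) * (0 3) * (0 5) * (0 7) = (0 2 4 3 5 7)(1 6 8)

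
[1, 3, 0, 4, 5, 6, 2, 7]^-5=[3, 4, 1, 5, 6, 2, 0, 7]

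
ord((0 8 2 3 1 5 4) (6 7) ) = 14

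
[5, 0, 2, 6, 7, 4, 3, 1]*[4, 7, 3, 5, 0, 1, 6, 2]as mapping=[0→1, 1→4, 2→3, 3→6, 4→2, 5→0, 6→5, 7→7]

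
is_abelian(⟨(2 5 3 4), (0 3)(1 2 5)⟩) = no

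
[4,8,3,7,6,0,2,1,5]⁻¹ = [5,7,6,2,0,8,4,3,1]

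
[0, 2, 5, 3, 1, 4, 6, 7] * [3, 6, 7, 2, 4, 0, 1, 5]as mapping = [0→3, 1→7, 2→0, 3→2, 4→6, 5→4, 6→1, 7→5]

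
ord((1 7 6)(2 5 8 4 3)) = 15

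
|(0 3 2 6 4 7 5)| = 7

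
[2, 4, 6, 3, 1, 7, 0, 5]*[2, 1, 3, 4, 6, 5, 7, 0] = [3, 6, 7, 4, 1, 0, 2, 5]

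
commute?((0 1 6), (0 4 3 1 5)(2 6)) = no:(0 1 6)*(0 4 3 1 5)(2 6) = (0 5)(1 2 6 4 3), (0 4 3 1 5)(2 6)*(0 1 6) = (0 4 3 6 2)(1 5)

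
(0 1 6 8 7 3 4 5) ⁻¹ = (0 5 4 3 7 8 6 1) 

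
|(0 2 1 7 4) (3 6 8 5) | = 20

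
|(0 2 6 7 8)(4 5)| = 10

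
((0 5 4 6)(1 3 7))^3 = (0 6 4 5)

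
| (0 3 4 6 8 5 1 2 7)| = 9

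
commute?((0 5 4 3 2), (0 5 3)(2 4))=no:(0 5 4 3 2) * (0 5 3)(2 4)=(0 3 4)(2 5), (0 5 3)(2 4) * (0 5 4 3 2)=(0 4)(2 3 5)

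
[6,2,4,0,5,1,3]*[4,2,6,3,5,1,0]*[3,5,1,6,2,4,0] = [3,0,4,2,5,1,6]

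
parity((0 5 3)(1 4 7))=even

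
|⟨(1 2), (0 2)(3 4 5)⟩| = 18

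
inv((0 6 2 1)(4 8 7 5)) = (0 1 2 6)(4 5 7 8)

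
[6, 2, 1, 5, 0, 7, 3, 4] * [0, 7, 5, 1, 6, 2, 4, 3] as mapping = [0→4, 1→5, 2→7, 3→2, 4→0, 5→3, 6→1, 7→6] 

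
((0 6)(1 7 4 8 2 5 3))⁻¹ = (0 6)(1 3 5 2 8 4 7)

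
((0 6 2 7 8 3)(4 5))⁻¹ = (0 3 8 7 2 6)(4 5)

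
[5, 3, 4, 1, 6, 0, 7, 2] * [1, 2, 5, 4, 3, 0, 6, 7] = [0, 4, 3, 2, 6, 1, 7, 5]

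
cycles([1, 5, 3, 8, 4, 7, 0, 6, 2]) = (0 1 5 7 6)(2 3 8)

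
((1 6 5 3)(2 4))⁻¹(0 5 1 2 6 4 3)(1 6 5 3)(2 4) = (0 3 6 4 5 2 1)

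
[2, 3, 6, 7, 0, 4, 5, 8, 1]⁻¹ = [4, 8, 0, 1, 5, 6, 2, 3, 7]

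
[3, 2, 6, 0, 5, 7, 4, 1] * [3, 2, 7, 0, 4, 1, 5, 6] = [0, 7, 5, 3, 1, 6, 4, 2]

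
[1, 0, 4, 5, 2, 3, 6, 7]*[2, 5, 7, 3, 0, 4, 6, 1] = [5, 2, 0, 4, 7, 3, 6, 1]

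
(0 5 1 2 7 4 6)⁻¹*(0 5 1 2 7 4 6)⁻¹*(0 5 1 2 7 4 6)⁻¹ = (0 7 5 4 1 6 2)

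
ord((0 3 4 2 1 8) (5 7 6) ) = 6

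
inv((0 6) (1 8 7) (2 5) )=(0 6) (1 7 8) (2 5) 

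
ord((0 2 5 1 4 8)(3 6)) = 6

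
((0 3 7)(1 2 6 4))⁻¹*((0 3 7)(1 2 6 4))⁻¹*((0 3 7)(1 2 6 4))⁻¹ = (1 2 6 4)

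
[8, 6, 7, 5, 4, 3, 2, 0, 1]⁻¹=[7, 8, 6, 5, 4, 3, 1, 2, 0]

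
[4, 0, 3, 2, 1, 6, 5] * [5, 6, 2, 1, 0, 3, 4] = [0, 5, 1, 2, 6, 4, 3] 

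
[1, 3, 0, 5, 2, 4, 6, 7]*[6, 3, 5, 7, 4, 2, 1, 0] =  [3, 7, 6, 2, 5, 4, 1, 0]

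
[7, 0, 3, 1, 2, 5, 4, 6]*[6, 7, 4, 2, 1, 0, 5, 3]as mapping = [0→3, 1→6, 2→2, 3→7, 4→4, 5→0, 6→1, 7→5]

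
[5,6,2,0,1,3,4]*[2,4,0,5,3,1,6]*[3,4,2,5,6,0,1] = [4,1,3,2,6,0,5]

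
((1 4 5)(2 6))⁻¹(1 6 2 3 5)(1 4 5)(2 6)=(1 4 2 6 3)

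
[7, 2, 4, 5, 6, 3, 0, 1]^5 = [6, 7, 1, 5, 2, 3, 4, 0]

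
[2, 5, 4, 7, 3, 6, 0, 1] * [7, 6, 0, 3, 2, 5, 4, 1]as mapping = [0→0, 1→5, 2→2, 3→1, 4→3, 5→4, 6→7, 7→6]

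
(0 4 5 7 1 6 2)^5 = (0 6 7 4 2 1 5)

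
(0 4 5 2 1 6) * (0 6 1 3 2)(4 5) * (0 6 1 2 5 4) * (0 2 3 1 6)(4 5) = (0 5)(1 3 4 2)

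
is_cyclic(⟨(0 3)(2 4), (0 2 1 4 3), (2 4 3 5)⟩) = no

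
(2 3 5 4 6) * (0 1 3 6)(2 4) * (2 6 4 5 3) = (0 1 2 4)(5 6)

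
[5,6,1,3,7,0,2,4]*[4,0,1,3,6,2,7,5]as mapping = [0→2,1→7,2→0,3→3,4→5,5→4,6→1,7→6]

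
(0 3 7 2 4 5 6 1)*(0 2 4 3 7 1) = (0 7 4 5 6)(1 2 3)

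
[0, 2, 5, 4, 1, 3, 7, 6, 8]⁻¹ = [0, 4, 1, 5, 3, 2, 7, 6, 8]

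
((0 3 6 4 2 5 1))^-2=(0 5 4 3 1 2 6)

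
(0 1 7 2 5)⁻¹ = (0 5 2 7 1)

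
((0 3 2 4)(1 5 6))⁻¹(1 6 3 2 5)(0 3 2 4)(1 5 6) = (1 2 4 6 5)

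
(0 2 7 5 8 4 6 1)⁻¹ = (0 1 6 4 8 5 7 2)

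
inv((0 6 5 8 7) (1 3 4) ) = (0 7 8 5 6) (1 4 3) 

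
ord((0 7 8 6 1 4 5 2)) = 8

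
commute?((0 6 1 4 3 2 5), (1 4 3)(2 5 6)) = no:(0 6 1 4 3 2 5)*(1 4 3)(2 5 6) = (0 2 6 4 1 3 5), (1 4 3)(2 5 6)*(0 6 1 4 3 2 5) = (0 6 5 1 3 4 2)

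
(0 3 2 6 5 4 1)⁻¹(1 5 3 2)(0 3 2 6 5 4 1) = (0 4 2 6)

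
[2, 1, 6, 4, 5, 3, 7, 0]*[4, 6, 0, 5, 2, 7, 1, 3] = [0, 6, 1, 2, 7, 5, 3, 4]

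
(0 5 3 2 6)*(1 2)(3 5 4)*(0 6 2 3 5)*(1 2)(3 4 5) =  (0 5)(1 4 3 2)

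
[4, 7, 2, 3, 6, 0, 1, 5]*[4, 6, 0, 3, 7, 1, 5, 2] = [7, 2, 0, 3, 5, 4, 6, 1]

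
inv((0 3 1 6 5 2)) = (0 2 5 6 1 3)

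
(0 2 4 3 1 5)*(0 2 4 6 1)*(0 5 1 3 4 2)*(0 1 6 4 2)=(1 6 3 5)(2 4)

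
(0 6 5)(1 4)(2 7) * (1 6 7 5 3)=(0 7 2 5)(1 4 6 3)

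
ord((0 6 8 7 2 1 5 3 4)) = 9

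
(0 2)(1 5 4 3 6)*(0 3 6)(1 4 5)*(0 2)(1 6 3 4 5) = (1 6 5)(2 4 3)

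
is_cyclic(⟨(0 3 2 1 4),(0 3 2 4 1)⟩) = no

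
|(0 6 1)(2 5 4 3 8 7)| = 6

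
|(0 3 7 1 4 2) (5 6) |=6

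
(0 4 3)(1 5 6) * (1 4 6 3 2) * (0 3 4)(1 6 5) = (0 5 4 2 6)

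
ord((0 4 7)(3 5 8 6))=12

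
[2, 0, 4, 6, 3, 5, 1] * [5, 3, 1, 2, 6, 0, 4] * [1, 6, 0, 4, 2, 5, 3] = [6, 5, 3, 2, 0, 1, 4]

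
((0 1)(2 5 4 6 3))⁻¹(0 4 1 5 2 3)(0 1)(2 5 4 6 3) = (0 4 5 2 1 6)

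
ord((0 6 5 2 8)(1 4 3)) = 15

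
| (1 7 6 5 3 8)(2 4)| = 6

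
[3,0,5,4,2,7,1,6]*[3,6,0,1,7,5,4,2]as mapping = [0→1,1→3,2→5,3→7,4→0,5→2,6→6,7→4]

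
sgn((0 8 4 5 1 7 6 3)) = -1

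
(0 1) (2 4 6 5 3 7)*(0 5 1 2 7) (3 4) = (0 2 3) (1 5 4 6) 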